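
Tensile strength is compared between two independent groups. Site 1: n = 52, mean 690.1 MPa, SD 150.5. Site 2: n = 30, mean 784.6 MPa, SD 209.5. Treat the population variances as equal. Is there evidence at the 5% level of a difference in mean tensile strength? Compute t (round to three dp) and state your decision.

t = -2.366; reject H0

Let group 1 = site 1, group 2 = site 2. H0: μ_1 = μ_2; H1: μ_1 ≠ μ_2 (two-sample pooled-variance t-test, two-sided).
s_p² = [(52−1)·150.5² + (30−1)·209.5²]/(52+30−2) = 30349.8
t = (690.1 − 784.6)/√[30349.8·(1/52 + 1/30)] = -2.366
df = n₁ + n₂ − 2 = 80
Two-sided p-value ≈ 0.020
Since p ≈ 0.020 < α = 0.05, reject H0; the data support H1.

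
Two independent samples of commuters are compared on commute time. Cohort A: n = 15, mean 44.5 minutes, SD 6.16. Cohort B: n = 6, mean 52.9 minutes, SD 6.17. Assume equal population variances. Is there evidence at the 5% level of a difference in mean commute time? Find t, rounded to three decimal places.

-2.822

Let group 1 = cohort A, group 2 = cohort B. H0: μ_1 = μ_2; H1: μ_1 ≠ μ_2 (two-sample pooled-variance t-test, two-sided).
s_p² = [(15−1)·6.16² + (6−1)·6.17²]/(15+6−2) = 37.978
t = (44.5 − 52.9)/√[37.978·(1/15 + 1/6)] = -2.822
df = n₁ + n₂ − 2 = 19
Two-sided p-value ≈ 0.011
Since p ≈ 0.011 < α = 0.05, reject H0; the evidence is statistically significant.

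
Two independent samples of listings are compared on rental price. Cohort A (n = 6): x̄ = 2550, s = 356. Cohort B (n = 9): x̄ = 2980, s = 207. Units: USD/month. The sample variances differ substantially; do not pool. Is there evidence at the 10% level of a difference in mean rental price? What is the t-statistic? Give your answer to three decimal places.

-2.673

Let group 1 = cohort A, group 2 = cohort B. H0: μ_1 = μ_2; H1: μ_1 ≠ μ_2 (Welch's two-sample t-test, two-sided).
t = (x̄_1 − x̄_2)/√(s_1²/n_1 + s_2²/n_2) = (2550 − 2980)/√(356²/6 + 207²/9) = -2.673
Welch–Satterthwaite df ≈ 7.28
Two-sided p-value ≈ 0.031
Since p ≈ 0.031 < α = 0.1, reject H0; the data support H1.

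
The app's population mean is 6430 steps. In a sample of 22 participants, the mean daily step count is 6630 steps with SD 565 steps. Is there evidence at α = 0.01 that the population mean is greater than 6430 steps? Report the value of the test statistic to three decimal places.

H0: μ = 6430; H1: μ > 6430 (one-sample t-test, right-tailed).
t = (x̄ − μ₀)/(s/√n) = (6630 − 6430)/(565/√22) = 1.660
df = n − 1 = 21
p-value = P(T ≥ 1.660) ≈ 0.056
Since p ≈ 0.056 > α = 0.01, fail to reject H0; the data do not provide sufficient evidence against H0.

1.660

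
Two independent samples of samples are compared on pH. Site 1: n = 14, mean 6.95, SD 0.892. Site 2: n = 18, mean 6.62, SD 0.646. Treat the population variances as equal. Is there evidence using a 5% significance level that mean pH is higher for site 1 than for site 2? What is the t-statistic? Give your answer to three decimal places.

1.215

Let group 1 = site 1, group 2 = site 2. H0: μ_1 = μ_2; H1: μ_1 > μ_2 (two-sample pooled-variance t-test, right-tailed).
s_p² = [(14−1)·0.892² + (18−1)·0.646²]/(14+18−2) = 0.581267
t = (6.95 − 6.62)/√[0.581267·(1/14 + 1/18)] = 1.215
df = n₁ + n₂ − 2 = 30
p-value = P(T ≥ 1.215) ≈ 0.117
Since p ≈ 0.117 > α = 0.05, fail to reject H0; the evidence is not statistically significant.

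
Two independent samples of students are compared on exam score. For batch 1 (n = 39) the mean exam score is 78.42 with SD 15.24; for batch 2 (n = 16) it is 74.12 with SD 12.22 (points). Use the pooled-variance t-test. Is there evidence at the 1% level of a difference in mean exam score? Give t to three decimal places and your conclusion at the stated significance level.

Let group 1 = batch 1, group 2 = batch 2. H0: μ_1 = μ_2; H1: μ_1 ≠ μ_2 (two-sample pooled-variance t-test, two-sided).
s_p² = [(39−1)·15.24² + (16−1)·12.22²]/(39+16−2) = 208.787
t = (78.42 − 74.12)/√[208.787·(1/39 + 1/16)] = 1.002
df = n₁ + n₂ − 2 = 53
Two-sided p-value ≈ 0.321
Since p ≈ 0.321 > α = 0.01, fail to reject H0; the data do not provide sufficient evidence against H0.

t = 1.002; fail to reject H0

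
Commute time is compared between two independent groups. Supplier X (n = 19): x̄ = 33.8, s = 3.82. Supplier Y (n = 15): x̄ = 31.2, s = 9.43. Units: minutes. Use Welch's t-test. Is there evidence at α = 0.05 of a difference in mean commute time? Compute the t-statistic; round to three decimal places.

1.005

Let group 1 = supplier X, group 2 = supplier Y. H0: μ_1 = μ_2; H1: μ_1 ≠ μ_2 (Welch's two-sample t-test, two-sided).
t = (x̄_1 − x̄_2)/√(s_1²/n_1 + s_2²/n_2) = (33.8 − 31.2)/√(3.82²/19 + 9.43²/15) = 1.005
Welch–Satterthwaite df ≈ 17.63
Two-sided p-value ≈ 0.3286
Since p ≈ 0.3286 > α = 0.05, fail to reject H0; the data do not provide sufficient evidence against H0.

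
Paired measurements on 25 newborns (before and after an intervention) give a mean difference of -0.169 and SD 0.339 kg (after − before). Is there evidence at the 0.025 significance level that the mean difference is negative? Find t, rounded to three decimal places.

-2.493

H0: μ_d = 0; H1: μ_d < 0 (paired t-test on the differences, left-tailed).
t = d̄/(s_d/√n) = -0.169/(0.339/√25) = -2.493
df = n − 1 = 24
p-value = P(T ≤ -2.493) ≈ 0.010
Since p ≈ 0.010 < α = 0.025, reject H0; the data support H1.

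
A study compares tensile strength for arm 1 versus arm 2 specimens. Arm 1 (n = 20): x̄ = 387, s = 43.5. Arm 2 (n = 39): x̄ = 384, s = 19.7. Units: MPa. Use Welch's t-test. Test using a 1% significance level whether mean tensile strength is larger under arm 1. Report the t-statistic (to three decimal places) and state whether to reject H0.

t = 0.293; fail to reject H0

Let group 1 = arm 1, group 2 = arm 2. H0: μ_1 = μ_2; H1: μ_1 > μ_2 (Welch's two-sample t-test, right-tailed).
t = (x̄_1 − x̄_2)/√(s_1²/n_1 + s_2²/n_2) = (387 − 384)/√(43.5²/20 + 19.7²/39) = 0.293
Welch–Satterthwaite df ≈ 23.08
p-value = P(T ≥ 0.293) ≈ 0.386
Since p ≈ 0.386 > α = 0.01, fail to reject H0; the data do not provide sufficient evidence against H0.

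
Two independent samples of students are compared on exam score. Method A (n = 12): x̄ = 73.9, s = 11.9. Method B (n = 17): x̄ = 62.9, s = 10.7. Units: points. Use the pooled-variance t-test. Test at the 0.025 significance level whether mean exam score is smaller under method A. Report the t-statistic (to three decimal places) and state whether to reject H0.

Let group 1 = method A, group 2 = method B. H0: μ_1 = μ_2; H1: μ_1 < μ_2 (two-sample pooled-variance t-test, left-tailed).
s_p² = [(12−1)·11.9² + (17−1)·10.7²]/(12+17−2) = 125.539
t = (73.9 − 62.9)/√[125.539·(1/12 + 1/17)] = 2.604
df = n₁ + n₂ − 2 = 27
p-value = P(T ≤ 2.604) ≈ 0.993
Since p ≈ 0.993 > α = 0.025, fail to reject H0; the evidence is not statistically significant.

t = 2.604; fail to reject H0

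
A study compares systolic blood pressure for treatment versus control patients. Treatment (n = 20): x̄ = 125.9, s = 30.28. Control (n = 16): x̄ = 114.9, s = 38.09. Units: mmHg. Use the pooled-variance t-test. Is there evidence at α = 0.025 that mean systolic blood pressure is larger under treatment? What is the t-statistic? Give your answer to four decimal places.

Let group 1 = treatment, group 2 = control. H0: μ_1 = μ_2; H1: μ_1 > μ_2 (two-sample pooled-variance t-test, right-tailed).
s_p² = [(20−1)·30.28² + (16−1)·38.09²]/(20+16−2) = 1152.45
t = (125.9 − 114.9)/√[1152.45·(1/20 + 1/16)] = 0.9661
df = n₁ + n₂ − 2 = 34
p-value = P(T ≥ 0.9661) ≈ 0.170
Since p ≈ 0.170 > α = 0.025, fail to reject H0; the evidence is not statistically significant.

0.9661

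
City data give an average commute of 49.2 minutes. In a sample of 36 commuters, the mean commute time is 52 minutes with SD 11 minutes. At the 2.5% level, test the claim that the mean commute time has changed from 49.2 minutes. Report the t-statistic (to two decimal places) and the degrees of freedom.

t = 1.53, df = 35

H0: μ = 49.2; H1: μ ≠ 49.2 (one-sample t-test, two-sided).
t = (x̄ − μ₀)/(s/√n) = (52 − 49.2)/(11/√36) = 1.53
df = n − 1 = 35
Two-sided p-value ≈ 0.1357
Since p ≈ 0.1357 > α = 0.025, fail to reject H0; the data do not provide sufficient evidence against H0.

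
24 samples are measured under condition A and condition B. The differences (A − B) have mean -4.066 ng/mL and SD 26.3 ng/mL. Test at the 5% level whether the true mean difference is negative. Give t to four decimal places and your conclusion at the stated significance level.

t = -0.7574; fail to reject H0

H0: μ_d = 0; H1: μ_d < 0 (paired t-test on the differences, left-tailed).
t = d̄/(s_d/√n) = -4.066/(26.3/√24) = -0.7574
df = n − 1 = 23
p-value = P(T ≤ -0.7574) ≈ 0.2283
Since p ≈ 0.2283 > α = 0.05, fail to reject H0; the data do not provide sufficient evidence against H0.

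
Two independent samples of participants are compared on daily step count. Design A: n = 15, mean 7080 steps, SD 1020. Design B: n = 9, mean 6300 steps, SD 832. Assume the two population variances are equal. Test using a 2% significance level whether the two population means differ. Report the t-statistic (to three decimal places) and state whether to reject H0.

t = 1.935; fail to reject H0

Let group 1 = design A, group 2 = design B. H0: μ_1 = μ_2; H1: μ_1 ≠ μ_2 (two-sample pooled-variance t-test, two-sided).
s_p² = [(15−1)·1020² + (9−1)·832²]/(15+9−2) = 913791
t = (7080 − 6300)/√[913791·(1/15 + 1/9)] = 1.935
df = n₁ + n₂ − 2 = 22
Two-sided p-value ≈ 0.0659
Since p ≈ 0.0659 > α = 0.02, fail to reject H0; the data do not provide sufficient evidence against H0.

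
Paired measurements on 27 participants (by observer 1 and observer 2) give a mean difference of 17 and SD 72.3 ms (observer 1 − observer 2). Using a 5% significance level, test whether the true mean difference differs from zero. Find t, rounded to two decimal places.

H0: μ_d = 0; H1: μ_d ≠ 0 (paired t-test on the differences, two-sided).
t = d̄/(s_d/√n) = 17/(72.3/√27) = 1.22
df = n − 1 = 26
Two-sided p-value ≈ 0.2328
Since p ≈ 0.2328 > α = 0.05, fail to reject H0; the data do not provide sufficient evidence against H0.

1.22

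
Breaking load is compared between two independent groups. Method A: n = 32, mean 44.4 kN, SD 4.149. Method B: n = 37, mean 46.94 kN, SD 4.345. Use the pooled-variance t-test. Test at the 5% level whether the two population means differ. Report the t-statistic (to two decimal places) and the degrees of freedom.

t = -2.47, df = 67

Let group 1 = method A, group 2 = method B. H0: μ_1 = μ_2; H1: μ_1 ≠ μ_2 (two-sample pooled-variance t-test, two-sided).
s_p² = [(32−1)·4.149² + (37−1)·4.345²]/(32+37−2) = 18.1087
t = (44.4 − 46.94)/√[18.1087·(1/32 + 1/37)] = -2.47
df = n₁ + n₂ − 2 = 67
Two-sided p-value ≈ 0.0160
Since p ≈ 0.0160 < α = 0.05, reject H0; the data support H1.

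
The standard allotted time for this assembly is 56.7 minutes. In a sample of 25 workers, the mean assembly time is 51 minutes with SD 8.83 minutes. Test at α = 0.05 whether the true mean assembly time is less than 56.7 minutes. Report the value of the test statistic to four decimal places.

H0: μ = 56.7; H1: μ < 56.7 (one-sample t-test, left-tailed).
t = (x̄ − μ₀)/(s/√n) = (51 − 56.7)/(8.83/√25) = -3.2276
df = n − 1 = 24
p-value = P(T ≤ -3.2276) ≈ 0.002
Since p ≈ 0.002 < α = 0.05, reject H0; the evidence is statistically significant.

-3.2276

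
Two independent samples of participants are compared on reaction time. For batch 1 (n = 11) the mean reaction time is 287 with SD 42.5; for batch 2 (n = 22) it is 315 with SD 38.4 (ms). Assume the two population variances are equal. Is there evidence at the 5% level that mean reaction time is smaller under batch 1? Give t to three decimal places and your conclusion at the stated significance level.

t = -1.907; reject H0

Let group 1 = batch 1, group 2 = batch 2. H0: μ_1 = μ_2; H1: μ_1 < μ_2 (two-sample pooled-variance t-test, left-tailed).
s_p² = [(11−1)·42.5² + (22−1)·38.4²]/(11+22−2) = 1581.56
t = (287 − 315)/√[1581.56·(1/11 + 1/22)] = -1.907
df = n₁ + n₂ − 2 = 31
p-value = P(T ≤ -1.907) ≈ 0.033
Since p ≈ 0.033 < α = 0.05, reject H0; the data support H1.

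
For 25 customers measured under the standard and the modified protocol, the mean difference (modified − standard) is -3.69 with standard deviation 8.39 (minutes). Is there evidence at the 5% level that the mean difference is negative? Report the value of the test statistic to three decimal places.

H0: μ_d = 0; H1: μ_d < 0 (paired t-test on the differences, left-tailed).
t = d̄/(s_d/√n) = -3.69/(8.39/√25) = -2.199
df = n − 1 = 24
p-value = P(T ≤ -2.199) ≈ 0.0189
Since p ≈ 0.0189 < α = 0.05, reject H0; the data support H1.

-2.199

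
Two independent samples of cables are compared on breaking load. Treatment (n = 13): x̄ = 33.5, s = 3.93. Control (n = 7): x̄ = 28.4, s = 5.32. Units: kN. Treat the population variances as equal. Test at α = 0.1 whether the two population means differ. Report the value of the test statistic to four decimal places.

Let group 1 = treatment, group 2 = control. H0: μ_1 = μ_2; H1: μ_1 ≠ μ_2 (two-sample pooled-variance t-test, two-sided).
s_p² = [(13−1)·3.93² + (7−1)·5.32²]/(13+7−2) = 19.7307
t = (33.5 − 28.4)/√[19.7307·(1/13 + 1/7)] = 2.4491
df = n₁ + n₂ − 2 = 18
Two-sided p-value ≈ 0.0248
Since p ≈ 0.0248 < α = 0.1, reject H0; the data support H1.

2.4491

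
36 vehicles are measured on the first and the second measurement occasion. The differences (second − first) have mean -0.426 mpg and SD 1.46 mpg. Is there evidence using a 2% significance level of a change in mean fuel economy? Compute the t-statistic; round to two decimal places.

-1.75

H0: μ_d = 0; H1: μ_d ≠ 0 (paired t-test on the differences, two-sided).
t = d̄/(s_d/√n) = -0.426/(1.46/√36) = -1.75
df = n − 1 = 35
Two-sided p-value ≈ 0.089
Since p ≈ 0.089 > α = 0.02, fail to reject H0; the evidence is not statistically significant.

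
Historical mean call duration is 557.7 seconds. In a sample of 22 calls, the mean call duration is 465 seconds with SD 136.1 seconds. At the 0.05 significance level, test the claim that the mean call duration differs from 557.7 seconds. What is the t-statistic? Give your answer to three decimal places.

-3.195

H0: μ = 557.7; H1: μ ≠ 557.7 (one-sample t-test, two-sided).
t = (x̄ − μ₀)/(s/√n) = (465 − 557.7)/(136.1/√22) = -3.195
df = n − 1 = 21
Two-sided p-value ≈ 0.0044
Since p ≈ 0.0044 < α = 0.05, reject H0; the data support H1.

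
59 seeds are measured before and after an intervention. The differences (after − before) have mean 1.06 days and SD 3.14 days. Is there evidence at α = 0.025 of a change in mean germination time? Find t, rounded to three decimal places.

H0: μ_d = 0; H1: μ_d ≠ 0 (paired t-test on the differences, two-sided).
t = d̄/(s_d/√n) = 1.06/(3.14/√59) = 2.593
df = n − 1 = 58
Two-sided p-value ≈ 0.012
Since p ≈ 0.012 < α = 0.025, reject H0; the evidence is statistically significant.

2.593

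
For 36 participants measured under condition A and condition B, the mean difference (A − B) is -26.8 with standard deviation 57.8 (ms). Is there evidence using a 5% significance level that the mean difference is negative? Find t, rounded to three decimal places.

-2.782

H0: μ_d = 0; H1: μ_d < 0 (paired t-test on the differences, left-tailed).
t = d̄/(s_d/√n) = -26.8/(57.8/√36) = -2.782
df = n − 1 = 35
p-value = P(T ≤ -2.782) ≈ 0.004
Since p ≈ 0.004 < α = 0.05, reject H0; the evidence is statistically significant.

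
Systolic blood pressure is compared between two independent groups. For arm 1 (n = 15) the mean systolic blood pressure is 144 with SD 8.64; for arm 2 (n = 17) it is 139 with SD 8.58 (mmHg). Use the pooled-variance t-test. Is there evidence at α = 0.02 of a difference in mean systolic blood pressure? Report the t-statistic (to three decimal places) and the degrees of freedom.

t = 1.640, df = 30

Let group 1 = arm 1, group 2 = arm 2. H0: μ_1 = μ_2; H1: μ_1 ≠ μ_2 (two-sample pooled-variance t-test, two-sided).
s_p² = [(15−1)·8.64² + (17−1)·8.58²]/(15+17−2) = 74.0986
t = (144 − 139)/√[74.0986·(1/15 + 1/17)] = 1.640
df = n₁ + n₂ − 2 = 30
Two-sided p-value ≈ 0.1115
Since p ≈ 0.1115 > α = 0.02, fail to reject H0; the data do not provide sufficient evidence against H0.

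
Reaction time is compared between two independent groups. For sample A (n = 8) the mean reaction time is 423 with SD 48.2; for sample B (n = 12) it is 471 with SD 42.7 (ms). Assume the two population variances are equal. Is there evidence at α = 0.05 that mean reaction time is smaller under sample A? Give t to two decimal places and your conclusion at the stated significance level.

t = -2.34; reject H0

Let group 1 = sample A, group 2 = sample B. H0: μ_1 = μ_2; H1: μ_1 < μ_2 (two-sample pooled-variance t-test, left-tailed).
s_p² = [(8−1)·48.2² + (12−1)·42.7²]/(8+12−2) = 2017.72
t = (423 − 471)/√[2017.72·(1/8 + 1/12)] = -2.34
df = n₁ + n₂ − 2 = 18
p-value = P(T ≤ -2.34) ≈ 0.0155
Since p ≈ 0.0155 < α = 0.05, reject H0; the data support H1.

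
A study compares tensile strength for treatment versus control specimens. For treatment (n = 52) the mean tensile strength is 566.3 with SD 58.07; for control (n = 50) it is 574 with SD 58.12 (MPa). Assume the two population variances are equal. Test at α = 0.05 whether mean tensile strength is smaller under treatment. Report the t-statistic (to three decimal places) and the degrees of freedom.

Let group 1 = treatment, group 2 = control. H0: μ_1 = μ_2; H1: μ_1 < μ_2 (two-sample pooled-variance t-test, left-tailed).
s_p² = [(52−1)·58.07² + (50−1)·58.12²]/(52+50−2) = 3374.97
t = (566.3 − 574)/√[3374.97·(1/52 + 1/50)] = -0.669
df = n₁ + n₂ − 2 = 100
p-value = P(T ≤ -0.669) ≈ 0.2525
Since p ≈ 0.2525 > α = 0.05, fail to reject H0; the data do not provide sufficient evidence against H0.

t = -0.669, df = 100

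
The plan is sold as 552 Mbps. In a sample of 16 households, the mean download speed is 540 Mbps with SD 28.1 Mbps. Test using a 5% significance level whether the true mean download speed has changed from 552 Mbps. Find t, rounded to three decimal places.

H0: μ = 552; H1: μ ≠ 552 (one-sample t-test, two-sided).
t = (x̄ − μ₀)/(s/√n) = (540 − 552)/(28.1/√16) = -1.708
df = n − 1 = 15
Two-sided p-value ≈ 0.108
Since p ≈ 0.108 > α = 0.05, fail to reject H0; the data do not provide sufficient evidence against H0.

-1.708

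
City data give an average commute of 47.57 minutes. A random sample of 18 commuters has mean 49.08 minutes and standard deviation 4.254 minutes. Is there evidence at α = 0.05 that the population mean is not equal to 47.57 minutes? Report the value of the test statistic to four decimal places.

1.5060

H0: μ = 47.57; H1: μ ≠ 47.57 (one-sample t-test, two-sided).
t = (x̄ − μ₀)/(s/√n) = (49.08 − 47.57)/(4.254/√18) = 1.5060
df = n − 1 = 17
Two-sided p-value ≈ 0.1504
Since p ≈ 0.1504 > α = 0.05, fail to reject H0; the data do not provide sufficient evidence against H0.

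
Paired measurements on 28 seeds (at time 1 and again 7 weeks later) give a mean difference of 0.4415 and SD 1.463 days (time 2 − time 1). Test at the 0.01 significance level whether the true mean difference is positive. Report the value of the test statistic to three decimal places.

1.597

H0: μ_d = 0; H1: μ_d > 0 (paired t-test on the differences, right-tailed).
t = d̄/(s_d/√n) = 0.4415/(1.463/√28) = 1.597
df = n − 1 = 27
p-value = P(T ≥ 1.597) ≈ 0.0610
Since p ≈ 0.0610 > α = 0.01, fail to reject H0; the evidence is not statistically significant.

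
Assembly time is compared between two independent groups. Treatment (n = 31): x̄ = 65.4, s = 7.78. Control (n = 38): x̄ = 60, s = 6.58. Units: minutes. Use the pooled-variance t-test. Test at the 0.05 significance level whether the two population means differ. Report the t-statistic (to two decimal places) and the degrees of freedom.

t = 3.12, df = 67

Let group 1 = treatment, group 2 = control. H0: μ_1 = μ_2; H1: μ_1 ≠ μ_2 (two-sample pooled-variance t-test, two-sided).
s_p² = [(31−1)·7.78² + (38−1)·6.58²]/(31+38−2) = 51.0122
t = (65.4 − 60)/√[51.0122·(1/31 + 1/38)] = 3.12
df = n₁ + n₂ − 2 = 67
Two-sided p-value ≈ 0.0026
Since p ≈ 0.0026 < α = 0.05, reject H0; the data support H1.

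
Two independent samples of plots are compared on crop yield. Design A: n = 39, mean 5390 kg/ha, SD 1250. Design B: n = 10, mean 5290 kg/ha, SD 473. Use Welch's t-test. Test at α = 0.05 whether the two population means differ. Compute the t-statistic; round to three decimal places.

Let group 1 = design A, group 2 = design B. H0: μ_1 = μ_2; H1: μ_1 ≠ μ_2 (Welch's two-sample t-test, two-sided).
t = (x̄_1 − x̄_2)/√(s_1²/n_1 + s_2²/n_2) = (5390 − 5290)/√(1250²/39 + 473²/10) = 0.400
Welch–Satterthwaite df ≈ 39.84
Two-sided p-value ≈ 0.691
Since p ≈ 0.691 > α = 0.05, fail to reject H0; the evidence is not statistically significant.

0.400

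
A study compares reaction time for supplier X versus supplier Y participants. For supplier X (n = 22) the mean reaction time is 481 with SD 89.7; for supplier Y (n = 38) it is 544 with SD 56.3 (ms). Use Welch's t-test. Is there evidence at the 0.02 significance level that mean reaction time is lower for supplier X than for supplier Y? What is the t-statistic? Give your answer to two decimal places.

Let group 1 = supplier X, group 2 = supplier Y. H0: μ_1 = μ_2; H1: μ_1 < μ_2 (Welch's two-sample t-test, left-tailed).
t = (x̄_1 − x̄_2)/√(s_1²/n_1 + s_2²/n_2) = (481 − 544)/√(89.7²/22 + 56.3²/38) = -2.97
Welch–Satterthwaite df ≈ 30.76
p-value = P(T ≤ -2.97) ≈ 0.0028
Since p ≈ 0.0028 < α = 0.02, reject H0; the data support H1.

-2.97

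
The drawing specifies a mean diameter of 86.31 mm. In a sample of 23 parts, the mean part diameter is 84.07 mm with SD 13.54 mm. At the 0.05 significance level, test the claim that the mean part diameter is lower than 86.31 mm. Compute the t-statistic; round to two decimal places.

H0: μ = 86.31; H1: μ < 86.31 (one-sample t-test, left-tailed).
t = (x̄ − μ₀)/(s/√n) = (84.07 − 86.31)/(13.54/√23) = -0.79
df = n − 1 = 22
p-value = P(T ≤ -0.79) ≈ 0.2180
Since p ≈ 0.2180 > α = 0.05, fail to reject H0; the data do not provide sufficient evidence against H0.

-0.79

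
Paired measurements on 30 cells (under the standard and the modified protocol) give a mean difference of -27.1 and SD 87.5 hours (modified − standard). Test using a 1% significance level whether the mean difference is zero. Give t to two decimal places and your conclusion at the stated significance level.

H0: μ_d = 0; H1: μ_d ≠ 0 (paired t-test on the differences, two-sided).
t = d̄/(s_d/√n) = -27.1/(87.5/√30) = -1.70
df = n − 1 = 29
Two-sided p-value ≈ 0.101
Since p ≈ 0.101 > α = 0.01, fail to reject H0; the evidence is not statistically significant.

t = -1.70; fail to reject H0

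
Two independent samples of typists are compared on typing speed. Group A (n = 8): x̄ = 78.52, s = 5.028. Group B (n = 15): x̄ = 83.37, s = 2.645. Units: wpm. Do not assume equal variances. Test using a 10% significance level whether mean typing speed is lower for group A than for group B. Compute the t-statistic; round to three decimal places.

Let group 1 = group A, group 2 = group B. H0: μ_1 = μ_2; H1: μ_1 < μ_2 (Welch's two-sample t-test, left-tailed).
t = (x̄_1 − x̄_2)/√(s_1²/n_1 + s_2²/n_2) = (78.52 − 83.37)/√(5.028²/8 + 2.645²/15) = -2.547
Welch–Satterthwaite df ≈ 9.12
p-value = P(T ≤ -2.547) ≈ 0.0155
Since p ≈ 0.0155 < α = 0.1, reject H0; the evidence is statistically significant.

-2.547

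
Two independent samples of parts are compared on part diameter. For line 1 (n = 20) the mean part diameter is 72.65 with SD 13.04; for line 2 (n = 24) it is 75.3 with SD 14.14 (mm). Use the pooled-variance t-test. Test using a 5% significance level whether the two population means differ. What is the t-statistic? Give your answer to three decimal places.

Let group 1 = line 1, group 2 = line 2. H0: μ_1 = μ_2; H1: μ_1 ≠ μ_2 (two-sample pooled-variance t-test, two-sided).
s_p² = [(20−1)·13.04² + (24−1)·14.14²]/(20+24−2) = 186.414
t = (72.65 − 75.3)/√[186.414·(1/20 + 1/24)] = -0.641
df = n₁ + n₂ − 2 = 42
Two-sided p-value ≈ 0.5250
Since p ≈ 0.5250 > α = 0.05, fail to reject H0; the data do not provide sufficient evidence against H0.

-0.641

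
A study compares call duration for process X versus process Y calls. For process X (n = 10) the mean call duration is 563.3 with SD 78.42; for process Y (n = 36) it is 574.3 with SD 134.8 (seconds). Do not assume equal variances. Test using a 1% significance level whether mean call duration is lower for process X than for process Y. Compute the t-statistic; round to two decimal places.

-0.33

Let group 1 = process X, group 2 = process Y. H0: μ_1 = μ_2; H1: μ_1 < μ_2 (Welch's two-sample t-test, left-tailed).
t = (x̄_1 − x̄_2)/√(s_1²/n_1 + s_2²/n_2) = (563.3 − 574.3)/√(78.42²/10 + 134.8²/36) = -0.33
Welch–Satterthwaite df ≈ 25.43
p-value = P(T ≤ -0.33) ≈ 0.373
Since p ≈ 0.373 > α = 0.01, fail to reject H0; the data do not provide sufficient evidence against H0.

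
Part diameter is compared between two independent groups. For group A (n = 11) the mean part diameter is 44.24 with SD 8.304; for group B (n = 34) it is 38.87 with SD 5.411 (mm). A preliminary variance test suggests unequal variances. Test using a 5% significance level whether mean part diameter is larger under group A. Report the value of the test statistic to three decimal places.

Let group 1 = group A, group 2 = group B. H0: μ_1 = μ_2; H1: μ_1 > μ_2 (Welch's two-sample t-test, right-tailed).
t = (x̄_1 − x̄_2)/√(s_1²/n_1 + s_2²/n_2) = (44.24 − 38.87)/√(8.304²/11 + 5.411²/34) = 2.011
Welch–Satterthwaite df ≈ 12.86
p-value = P(T ≥ 2.011) ≈ 0.0329
Since p ≈ 0.0329 < α = 0.05, reject H0; the evidence is statistically significant.

2.011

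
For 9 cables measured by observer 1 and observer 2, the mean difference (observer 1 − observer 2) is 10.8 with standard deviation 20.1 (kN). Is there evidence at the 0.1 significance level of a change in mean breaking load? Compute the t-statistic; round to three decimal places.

1.612

H0: μ_d = 0; H1: μ_d ≠ 0 (paired t-test on the differences, two-sided).
t = d̄/(s_d/√n) = 10.8/(20.1/√9) = 1.612
df = n − 1 = 8
Two-sided p-value ≈ 0.1456
Since p ≈ 0.1456 > α = 0.1, fail to reject H0; the data do not provide sufficient evidence against H0.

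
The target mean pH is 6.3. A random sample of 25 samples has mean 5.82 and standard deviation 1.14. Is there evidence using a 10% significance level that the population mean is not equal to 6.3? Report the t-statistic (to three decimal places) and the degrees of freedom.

H0: μ = 6.3; H1: μ ≠ 6.3 (one-sample t-test, two-sided).
t = (x̄ − μ₀)/(s/√n) = (5.82 − 6.3)/(1.14/√25) = -2.105
df = n − 1 = 24
Two-sided p-value ≈ 0.0459
Since p ≈ 0.0459 < α = 0.1, reject H0; the evidence is statistically significant.

t = -2.105, df = 24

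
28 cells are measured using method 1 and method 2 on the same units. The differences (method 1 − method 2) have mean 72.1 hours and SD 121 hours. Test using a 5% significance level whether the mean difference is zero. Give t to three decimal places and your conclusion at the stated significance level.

t = 3.153; reject H0

H0: μ_d = 0; H1: μ_d ≠ 0 (paired t-test on the differences, two-sided).
t = d̄/(s_d/√n) = 72.1/(121/√28) = 3.153
df = n − 1 = 27
Two-sided p-value ≈ 0.0039
Since p ≈ 0.0039 < α = 0.05, reject H0; the data support H1.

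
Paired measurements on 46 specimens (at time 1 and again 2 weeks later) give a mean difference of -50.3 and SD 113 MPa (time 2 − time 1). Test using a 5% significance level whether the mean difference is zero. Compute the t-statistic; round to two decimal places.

H0: μ_d = 0; H1: μ_d ≠ 0 (paired t-test on the differences, two-sided).
t = d̄/(s_d/√n) = -50.3/(113/√46) = -3.02
df = n − 1 = 45
Two-sided p-value ≈ 0.0042
Since p ≈ 0.0042 < α = 0.05, reject H0; the data support H1.

-3.02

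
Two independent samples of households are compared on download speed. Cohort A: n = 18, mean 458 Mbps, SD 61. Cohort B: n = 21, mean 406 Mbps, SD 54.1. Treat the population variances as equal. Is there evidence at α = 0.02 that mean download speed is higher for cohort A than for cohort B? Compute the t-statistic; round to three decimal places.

2.822

Let group 1 = cohort A, group 2 = cohort B. H0: μ_1 = μ_2; H1: μ_1 > μ_2 (two-sample pooled-variance t-test, right-tailed).
s_p² = [(18−1)·61² + (21−1)·54.1²]/(18+21−2) = 3291.71
t = (458 − 406)/√[3291.71·(1/18 + 1/21)] = 2.822
df = n₁ + n₂ − 2 = 37
p-value = P(T ≥ 2.822) ≈ 0.004
Since p ≈ 0.004 < α = 0.02, reject H0; the evidence is statistically significant.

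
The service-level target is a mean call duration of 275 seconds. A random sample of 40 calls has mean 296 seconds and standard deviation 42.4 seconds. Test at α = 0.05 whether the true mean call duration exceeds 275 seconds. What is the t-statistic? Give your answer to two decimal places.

H0: μ = 275; H1: μ > 275 (one-sample t-test, right-tailed).
t = (x̄ − μ₀)/(s/√n) = (296 − 275)/(42.4/√40) = 3.13
df = n − 1 = 39
p-value = P(T ≥ 3.13) ≈ 0.002
Since p ≈ 0.002 < α = 0.05, reject H0; the data support H1.

3.13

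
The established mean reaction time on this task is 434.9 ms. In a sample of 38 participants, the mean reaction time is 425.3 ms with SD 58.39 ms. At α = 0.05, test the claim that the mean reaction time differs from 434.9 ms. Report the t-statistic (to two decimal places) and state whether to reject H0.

t = -1.01; fail to reject H0

H0: μ = 434.9; H1: μ ≠ 434.9 (one-sample t-test, two-sided).
t = (x̄ − μ₀)/(s/√n) = (425.3 − 434.9)/(58.39/√38) = -1.01
df = n − 1 = 37
Two-sided p-value ≈ 0.317
Since p ≈ 0.317 > α = 0.05, fail to reject H0; the evidence is not statistically significant.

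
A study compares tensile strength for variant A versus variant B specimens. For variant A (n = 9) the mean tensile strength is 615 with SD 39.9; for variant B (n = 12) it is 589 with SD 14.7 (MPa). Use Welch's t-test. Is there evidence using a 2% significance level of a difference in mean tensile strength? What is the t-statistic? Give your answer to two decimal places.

1.86

Let group 1 = variant A, group 2 = variant B. H0: μ_1 = μ_2; H1: μ_1 ≠ μ_2 (Welch's two-sample t-test, two-sided).
t = (x̄_1 − x̄_2)/√(s_1²/n_1 + s_2²/n_2) = (615 − 589)/√(39.9²/9 + 14.7²/12) = 1.86
Welch–Satterthwaite df ≈ 9.64
Two-sided p-value ≈ 0.093
Since p ≈ 0.093 > α = 0.02, fail to reject H0; the evidence is not statistically significant.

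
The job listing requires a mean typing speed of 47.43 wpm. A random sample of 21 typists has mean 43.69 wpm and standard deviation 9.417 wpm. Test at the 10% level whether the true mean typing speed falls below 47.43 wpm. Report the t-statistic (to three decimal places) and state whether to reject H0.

t = -1.820; reject H0

H0: μ = 47.43; H1: μ < 47.43 (one-sample t-test, left-tailed).
t = (x̄ − μ₀)/(s/√n) = (43.69 − 47.43)/(9.417/√21) = -1.820
df = n − 1 = 20
p-value = P(T ≤ -1.820) ≈ 0.0419
Since p ≈ 0.0419 < α = 0.1, reject H0; the evidence is statistically significant.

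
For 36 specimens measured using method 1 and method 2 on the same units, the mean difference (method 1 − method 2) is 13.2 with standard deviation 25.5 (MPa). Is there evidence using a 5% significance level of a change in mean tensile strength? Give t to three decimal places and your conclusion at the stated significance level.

t = 3.106; reject H0

H0: μ_d = 0; H1: μ_d ≠ 0 (paired t-test on the differences, two-sided).
t = d̄/(s_d/√n) = 13.2/(25.5/√36) = 3.106
df = n − 1 = 35
Two-sided p-value ≈ 0.004
Since p ≈ 0.004 < α = 0.05, reject H0; the evidence is statistically significant.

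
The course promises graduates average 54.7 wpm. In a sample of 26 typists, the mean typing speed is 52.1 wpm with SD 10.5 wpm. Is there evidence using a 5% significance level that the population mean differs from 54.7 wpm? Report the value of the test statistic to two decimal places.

-1.26

H0: μ = 54.7; H1: μ ≠ 54.7 (one-sample t-test, two-sided).
t = (x̄ − μ₀)/(s/√n) = (52.1 − 54.7)/(10.5/√26) = -1.26
df = n − 1 = 25
Two-sided p-value ≈ 0.2184
Since p ≈ 0.2184 > α = 0.05, fail to reject H0; the data do not provide sufficient evidence against H0.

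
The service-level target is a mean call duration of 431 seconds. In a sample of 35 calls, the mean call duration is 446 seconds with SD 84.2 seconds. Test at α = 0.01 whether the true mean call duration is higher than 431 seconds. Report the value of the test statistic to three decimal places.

H0: μ = 431; H1: μ > 431 (one-sample t-test, right-tailed).
t = (x̄ − μ₀)/(s/√n) = (446 − 431)/(84.2/√35) = 1.054
df = n − 1 = 34
p-value = P(T ≥ 1.054) ≈ 0.150
Since p ≈ 0.150 > α = 0.01, fail to reject H0; the data do not provide sufficient evidence against H0.

1.054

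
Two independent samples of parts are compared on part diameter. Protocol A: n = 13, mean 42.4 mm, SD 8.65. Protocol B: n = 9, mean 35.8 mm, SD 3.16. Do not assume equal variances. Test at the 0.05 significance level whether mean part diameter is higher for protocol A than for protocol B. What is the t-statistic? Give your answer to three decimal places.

Let group 1 = protocol A, group 2 = protocol B. H0: μ_1 = μ_2; H1: μ_1 > μ_2 (Welch's two-sample t-test, right-tailed).
t = (x̄_1 − x̄_2)/√(s_1²/n_1 + s_2²/n_2) = (42.4 − 35.8)/√(8.65²/13 + 3.16²/9) = 2.519
Welch–Satterthwaite df ≈ 16.17
p-value = P(T ≥ 2.519) ≈ 0.011
Since p ≈ 0.011 < α = 0.05, reject H0; the evidence is statistically significant.

2.519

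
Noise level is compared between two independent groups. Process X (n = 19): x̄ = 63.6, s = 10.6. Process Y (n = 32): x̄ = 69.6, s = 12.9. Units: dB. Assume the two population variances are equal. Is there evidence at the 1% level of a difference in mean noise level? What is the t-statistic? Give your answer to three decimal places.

-1.711

Let group 1 = process X, group 2 = process Y. H0: μ_1 = μ_2; H1: μ_1 ≠ μ_2 (two-sample pooled-variance t-test, two-sided).
s_p² = [(19−1)·10.6² + (32−1)·12.9²]/(19+32−2) = 146.555
t = (63.6 − 69.6)/√[146.555·(1/19 + 1/32)] = -1.711
df = n₁ + n₂ − 2 = 49
Two-sided p-value ≈ 0.093
Since p ≈ 0.093 > α = 0.01, fail to reject H0; the data do not provide sufficient evidence against H0.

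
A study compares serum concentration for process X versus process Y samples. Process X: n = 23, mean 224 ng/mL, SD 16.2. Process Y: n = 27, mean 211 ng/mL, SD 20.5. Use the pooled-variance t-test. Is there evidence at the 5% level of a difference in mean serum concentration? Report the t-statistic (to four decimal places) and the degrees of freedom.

t = 2.4562, df = 48

Let group 1 = process X, group 2 = process Y. H0: μ_1 = μ_2; H1: μ_1 ≠ μ_2 (two-sample pooled-variance t-test, two-sided).
s_p² = [(23−1)·16.2² + (27−1)·20.5²]/(23+27−2) = 347.92
t = (224 − 211)/√[347.92·(1/23 + 1/27)] = 2.4562
df = n₁ + n₂ − 2 = 48
Two-sided p-value ≈ 0.018
Since p ≈ 0.018 < α = 0.05, reject H0; the data support H1.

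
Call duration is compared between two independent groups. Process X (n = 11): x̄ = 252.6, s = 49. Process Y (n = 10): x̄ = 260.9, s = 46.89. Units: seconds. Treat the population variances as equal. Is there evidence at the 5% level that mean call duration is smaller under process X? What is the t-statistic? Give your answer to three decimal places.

Let group 1 = process X, group 2 = process Y. H0: μ_1 = μ_2; H1: μ_1 < μ_2 (two-sample pooled-variance t-test, left-tailed).
s_p² = [(11−1)·49² + (10−1)·46.89²]/(11+10−2) = 2305.16
t = (252.6 − 260.9)/√[2305.16·(1/11 + 1/10)] = -0.396
df = n₁ + n₂ − 2 = 19
p-value = P(T ≤ -0.396) ≈ 0.3484
Since p ≈ 0.3484 > α = 0.05, fail to reject H0; the data do not provide sufficient evidence against H0.

-0.396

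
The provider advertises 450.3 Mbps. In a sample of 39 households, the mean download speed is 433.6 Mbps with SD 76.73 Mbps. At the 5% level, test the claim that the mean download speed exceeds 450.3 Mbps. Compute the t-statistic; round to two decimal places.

-1.36

H0: μ = 450.3; H1: μ > 450.3 (one-sample t-test, right-tailed).
t = (x̄ − μ₀)/(s/√n) = (433.6 − 450.3)/(76.73/√39) = -1.36
df = n − 1 = 38
p-value = P(T ≥ -1.36) ≈ 0.909
Since p ≈ 0.909 > α = 0.05, fail to reject H0; the data do not provide sufficient evidence against H0.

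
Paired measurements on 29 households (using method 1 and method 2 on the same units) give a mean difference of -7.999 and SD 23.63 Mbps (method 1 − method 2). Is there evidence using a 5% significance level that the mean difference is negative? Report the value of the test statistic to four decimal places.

-1.8229

H0: μ_d = 0; H1: μ_d < 0 (paired t-test on the differences, left-tailed).
t = d̄/(s_d/√n) = -7.999/(23.63/√29) = -1.8229
df = n − 1 = 28
p-value = P(T ≤ -1.8229) ≈ 0.040
Since p ≈ 0.040 < α = 0.05, reject H0; the data support H1.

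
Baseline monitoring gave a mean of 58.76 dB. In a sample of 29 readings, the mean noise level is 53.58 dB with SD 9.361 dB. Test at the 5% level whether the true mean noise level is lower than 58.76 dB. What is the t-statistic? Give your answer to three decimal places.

-2.980

H0: μ = 58.76; H1: μ < 58.76 (one-sample t-test, left-tailed).
t = (x̄ − μ₀)/(s/√n) = (53.58 − 58.76)/(9.361/√29) = -2.980
df = n − 1 = 28
p-value = P(T ≤ -2.980) ≈ 0.003
Since p ≈ 0.003 < α = 0.05, reject H0; the data support H1.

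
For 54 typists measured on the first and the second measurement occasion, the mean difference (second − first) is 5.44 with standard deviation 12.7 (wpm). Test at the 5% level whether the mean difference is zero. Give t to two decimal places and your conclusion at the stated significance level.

t = 3.15; reject H0

H0: μ_d = 0; H1: μ_d ≠ 0 (paired t-test on the differences, two-sided).
t = d̄/(s_d/√n) = 5.44/(12.7/√54) = 3.15
df = n − 1 = 53
Two-sided p-value ≈ 0.0027
Since p ≈ 0.0027 < α = 0.05, reject H0; the data support H1.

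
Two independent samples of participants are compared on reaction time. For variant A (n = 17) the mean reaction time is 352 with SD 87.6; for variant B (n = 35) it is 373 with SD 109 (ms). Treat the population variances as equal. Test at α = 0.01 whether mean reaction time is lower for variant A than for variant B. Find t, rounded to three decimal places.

Let group 1 = variant A, group 2 = variant B. H0: μ_1 = μ_2; H1: μ_1 < μ_2 (two-sample pooled-variance t-test, left-tailed).
s_p² = [(17−1)·87.6² + (35−1)·109²]/(17+35−2) = 10534.7
t = (352 − 373)/√[10534.7·(1/17 + 1/35)] = -0.692
df = n₁ + n₂ − 2 = 50
p-value = P(T ≤ -0.692) ≈ 0.2460
Since p ≈ 0.2460 > α = 0.01, fail to reject H0; the data do not provide sufficient evidence against H0.

-0.692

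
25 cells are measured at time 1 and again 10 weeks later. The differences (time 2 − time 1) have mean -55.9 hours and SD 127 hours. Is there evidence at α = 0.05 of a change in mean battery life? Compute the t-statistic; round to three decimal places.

-2.201

H0: μ_d = 0; H1: μ_d ≠ 0 (paired t-test on the differences, two-sided).
t = d̄/(s_d/√n) = -55.9/(127/√25) = -2.201
df = n − 1 = 24
Two-sided p-value ≈ 0.038
Since p ≈ 0.038 < α = 0.05, reject H0; the data support H1.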